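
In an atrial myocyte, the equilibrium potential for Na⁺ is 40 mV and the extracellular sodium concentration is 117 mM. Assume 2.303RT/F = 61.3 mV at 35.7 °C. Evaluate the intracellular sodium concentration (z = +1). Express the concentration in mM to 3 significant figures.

Nernst: E = (61.3/1) · log₁₀([out]/[in]), so log₁₀([out]/[in]) = 40.0 × 1 / 61.3 = 0.6525.
[out]/[in] = 10^(0.6525) = 4.493.
[in] = 117 / 4.493 = 26.04 mM.

26.0 mM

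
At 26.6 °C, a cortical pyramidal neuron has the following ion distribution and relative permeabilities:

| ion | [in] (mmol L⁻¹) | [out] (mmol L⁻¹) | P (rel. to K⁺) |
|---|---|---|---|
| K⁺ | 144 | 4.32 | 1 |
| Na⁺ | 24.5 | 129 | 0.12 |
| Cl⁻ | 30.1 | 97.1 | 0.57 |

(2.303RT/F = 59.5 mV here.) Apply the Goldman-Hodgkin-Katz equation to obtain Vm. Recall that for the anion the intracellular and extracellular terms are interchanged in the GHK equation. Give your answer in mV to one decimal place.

Vm = 59.5 · log₁₀[(Σ P·[cation]ₒ + Σ P·[anion]ᵢ) / (Σ P·[cation]ᵢ + Σ P·[anion]ₒ)]
Numerator = 1×4.32 + 0.12×129 + 0.57×30.1 = 36.96
Denominator = 1×144 + 0.12×24.5 + 0.57×97.1 = 202.3
Vm = 59.5 · log₁₀(0.1827) = 59.5 × (-0.7383) = -43.93 mV

-43.9 mV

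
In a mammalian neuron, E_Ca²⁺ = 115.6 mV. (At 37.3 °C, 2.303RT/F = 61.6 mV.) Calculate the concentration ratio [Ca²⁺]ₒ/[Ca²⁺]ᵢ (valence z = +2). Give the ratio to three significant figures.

log₁₀([out]/[in]) = E·z/(61.6) = 115.6 × 2 / 61.6 = 3.7532
[out]/[in] = 10^(3.7532) = 5666

5670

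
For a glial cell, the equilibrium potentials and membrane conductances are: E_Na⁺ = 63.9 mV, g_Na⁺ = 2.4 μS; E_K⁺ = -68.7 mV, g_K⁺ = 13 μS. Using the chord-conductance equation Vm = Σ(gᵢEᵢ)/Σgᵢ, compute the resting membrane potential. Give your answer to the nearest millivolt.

-48 mV

Σ gᵢEᵢ = 2.4·(63.9) + 13·(-68.7) = -739.74
Σ gᵢ = 2.4 + 13 = 15.4
Vm = -739.74 / 15.4 = -48.04 mV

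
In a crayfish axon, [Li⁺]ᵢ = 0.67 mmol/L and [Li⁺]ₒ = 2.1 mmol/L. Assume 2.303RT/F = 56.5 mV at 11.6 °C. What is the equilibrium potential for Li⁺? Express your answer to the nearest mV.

E = (56.5/z) · log₁₀([Li⁺]_out/[Li⁺]_in) with z = +1.
= (56.5/1) · log₁₀(2.1/0.67) = 56.50 · log₁₀(3.134)
= 56.50 · (0.4961) = 28.03 mV

28 mV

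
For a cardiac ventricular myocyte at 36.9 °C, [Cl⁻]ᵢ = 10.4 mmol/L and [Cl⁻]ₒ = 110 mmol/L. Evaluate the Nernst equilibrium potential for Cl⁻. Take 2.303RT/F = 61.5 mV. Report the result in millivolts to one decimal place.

-63.0 mV

E = (61.5/z) · log₁₀([Cl⁻]_out/[Cl⁻]_in) with z = -1.
For an anion, dividing by z = -1 reverses the sign.
= (61.5/-1) · log₁₀(110/10.4) = -61.50 · log₁₀(10.58)
= -61.50 · (1.0244) = -63.00 mV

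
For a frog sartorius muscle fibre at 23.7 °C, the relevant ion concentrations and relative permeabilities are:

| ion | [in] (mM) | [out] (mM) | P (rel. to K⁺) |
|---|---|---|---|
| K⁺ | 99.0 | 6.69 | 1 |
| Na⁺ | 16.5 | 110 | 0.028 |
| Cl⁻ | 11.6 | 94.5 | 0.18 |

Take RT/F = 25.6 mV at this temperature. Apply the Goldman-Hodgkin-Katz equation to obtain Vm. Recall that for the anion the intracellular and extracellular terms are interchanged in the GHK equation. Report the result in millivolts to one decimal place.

-58.5 mV

Vm = 25.6 · ln[(Σ P·[cation]ₒ + Σ P·[anion]ᵢ) / (Σ P·[cation]ᵢ + Σ P·[anion]ₒ)]
Numerator = 1×6.69 + 0.028×110 + 0.18×11.6 = 11.86
Denominator = 1×99.0 + 0.028×16.5 + 0.18×94.5 = 116.5
Vm = 25.6 · ln(0.10181) = 25.6 × (-2.2846) = -58.49 mV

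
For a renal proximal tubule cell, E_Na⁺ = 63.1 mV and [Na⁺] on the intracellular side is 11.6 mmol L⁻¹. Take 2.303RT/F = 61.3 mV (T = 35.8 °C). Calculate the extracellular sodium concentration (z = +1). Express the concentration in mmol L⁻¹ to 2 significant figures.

120 mmol L⁻¹

Nernst: E = (61.3/1) · log₁₀([out]/[in]), so log₁₀([out]/[in]) = 63.1 × 1 / 61.3 = 1.0294.
[out]/[in] = 10^(1.0294) = 10.7.
[out] = 10.7 × 11.6 = 124.1 mmol L⁻¹.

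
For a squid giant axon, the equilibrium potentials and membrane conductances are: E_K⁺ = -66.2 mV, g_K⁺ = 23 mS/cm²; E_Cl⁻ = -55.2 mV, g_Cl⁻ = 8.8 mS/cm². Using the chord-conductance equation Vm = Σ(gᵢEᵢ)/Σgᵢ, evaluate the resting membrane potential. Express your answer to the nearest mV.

Σ gᵢEᵢ = 23·(-66.2) + 8.8·(-55.2) = -2008.36
Σ gᵢ = 23 + 8.8 = 31.8
Vm = -2008.36 / 31.8 = -63.16 mV

-63 mV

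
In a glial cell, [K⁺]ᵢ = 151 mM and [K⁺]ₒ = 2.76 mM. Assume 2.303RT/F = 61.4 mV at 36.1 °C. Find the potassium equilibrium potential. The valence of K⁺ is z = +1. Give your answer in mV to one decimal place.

-106.7 mV

E = (61.4/z) · log₁₀([K⁺]_out/[K⁺]_in) with z = +1.
= (61.4/1) · log₁₀(2.76/151) = 61.40 · log₁₀(0.01828)
= 61.40 · (-1.7381) = -106.72 mV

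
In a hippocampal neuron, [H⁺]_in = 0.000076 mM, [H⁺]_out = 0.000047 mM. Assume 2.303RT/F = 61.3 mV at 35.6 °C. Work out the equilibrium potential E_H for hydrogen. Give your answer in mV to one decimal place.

-12.8 mV

E = (61.3/z) · log₁₀([H⁺]_out/[H⁺]_in) with z = +1.
= (61.3/1) · log₁₀(0.000047/0.000076) = 61.30 · log₁₀(0.6184)
= 61.30 · (-0.2087) = -12.79 mV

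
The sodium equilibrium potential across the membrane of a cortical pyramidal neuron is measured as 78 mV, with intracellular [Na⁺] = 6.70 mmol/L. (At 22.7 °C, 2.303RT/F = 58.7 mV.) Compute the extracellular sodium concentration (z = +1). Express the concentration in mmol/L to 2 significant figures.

Nernst: E = (58.7/1) · log₁₀([out]/[in]), so log₁₀([out]/[in]) = 78.0 × 1 / 58.7 = 1.3288.
[out]/[in] = 10^(1.3288) = 21.32.
[out] = 21.32 × 6.70 = 142.8 mmol/L.

140 mmol/L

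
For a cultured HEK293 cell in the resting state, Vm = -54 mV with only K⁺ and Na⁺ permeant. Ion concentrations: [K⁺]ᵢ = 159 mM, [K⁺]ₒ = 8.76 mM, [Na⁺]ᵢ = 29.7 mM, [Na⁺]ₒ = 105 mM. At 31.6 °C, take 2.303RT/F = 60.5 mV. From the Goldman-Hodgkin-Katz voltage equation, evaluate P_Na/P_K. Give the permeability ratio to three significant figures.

0.115

Let α = P_Na/P_K. GHK: Vm = 60.5·log₁₀[(Kₒ + α·Naₒ)/(Kᵢ + α·Naᵢ)].
10^(Vm/60.5) = 10^(-54.0/60.5) = 0.12807
So 0.12807·(Kᵢ + α·Naᵢ) = Kₒ + α·Naₒ → α = (0.12807·159.0 − 8.76) / (105.0 − 0.12807·29.7)
α = (20.36 − 8.76) / (105.0 − 3.804) = 11.6/101.2 = 0.1147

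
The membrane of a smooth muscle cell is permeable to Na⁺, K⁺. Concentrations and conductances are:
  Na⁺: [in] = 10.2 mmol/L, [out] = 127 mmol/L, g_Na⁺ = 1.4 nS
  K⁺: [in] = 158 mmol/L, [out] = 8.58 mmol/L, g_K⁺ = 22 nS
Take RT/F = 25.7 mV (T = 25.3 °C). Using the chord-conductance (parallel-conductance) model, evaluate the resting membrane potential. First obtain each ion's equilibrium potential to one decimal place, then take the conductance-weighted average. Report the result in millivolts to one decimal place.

E_Na⁺ = (25.7/1)·ln(127/10.2) = 64.8 mV
E_K⁺ = (25.7/1)·ln(8.58/158) = -74.9 mV
Vm = (Σ gᵢEᵢ)/(Σ gᵢ) = (1.4·64.8 + 22·-74.9) / (1.4 + 22)
= -1557.08 / 23.4 = -66.54 mV

-66.5 mV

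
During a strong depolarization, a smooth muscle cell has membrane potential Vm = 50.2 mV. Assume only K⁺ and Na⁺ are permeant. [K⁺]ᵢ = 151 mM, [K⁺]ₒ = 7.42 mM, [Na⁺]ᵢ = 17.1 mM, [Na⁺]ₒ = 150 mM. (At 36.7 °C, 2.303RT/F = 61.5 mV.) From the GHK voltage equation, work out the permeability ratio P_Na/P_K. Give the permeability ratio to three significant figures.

Let α = P_Na/P_K. GHK: Vm = 61.5·log₁₀[(Kₒ + α·Naₒ)/(Kᵢ + α·Naᵢ)].
10^(Vm/61.5) = 10^(50.2/61.5) = 6.5503
So 6.5503·(Kᵢ + α·Naᵢ) = Kₒ + α·Naₒ → α = (6.5503·151.0 − 7.42) / (150.0 − 6.5503·17.1)
α = (989.1 − 7.42) / (150.0 − 112) = 981.7/37.99 = 25.84

25.8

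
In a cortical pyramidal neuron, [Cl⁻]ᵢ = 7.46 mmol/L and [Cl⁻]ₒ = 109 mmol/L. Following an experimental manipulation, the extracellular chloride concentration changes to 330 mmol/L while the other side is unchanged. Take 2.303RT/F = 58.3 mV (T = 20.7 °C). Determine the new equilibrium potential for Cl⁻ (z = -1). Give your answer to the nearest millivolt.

-96 mV

After the shift: [Cl⁻]_out = 330, [Cl⁻]_in = 7.46 mmol/L.
E_new = (58.3/-1)·log₁₀(330/7.46) = -58.30 · (1.6458) = -95.95 mV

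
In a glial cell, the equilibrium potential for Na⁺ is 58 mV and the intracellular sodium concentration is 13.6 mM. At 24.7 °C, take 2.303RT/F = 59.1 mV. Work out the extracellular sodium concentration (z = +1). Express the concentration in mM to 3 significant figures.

Nernst: E = (59.1/1) · log₁₀([out]/[in]), so log₁₀([out]/[in]) = 58.0 × 1 / 59.1 = 0.9814.
[out]/[in] = 10^(0.9814) = 9.58.
[out] = 9.58 × 13.6 = 130.3 mM.

130 mM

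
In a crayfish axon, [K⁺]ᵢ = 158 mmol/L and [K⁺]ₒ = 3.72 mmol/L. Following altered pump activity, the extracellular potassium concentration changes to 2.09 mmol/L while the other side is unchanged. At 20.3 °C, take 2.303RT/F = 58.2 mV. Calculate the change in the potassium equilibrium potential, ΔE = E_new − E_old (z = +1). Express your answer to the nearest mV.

E_old = (58.2/1)·log₁₀(3.72/158) = -94.76 mV
E_new = (58.2/1)·log₁₀(2.09/158) = -109.33 mV
ΔE = -109.33 − (-94.76) = -14.57 mV

-15 mV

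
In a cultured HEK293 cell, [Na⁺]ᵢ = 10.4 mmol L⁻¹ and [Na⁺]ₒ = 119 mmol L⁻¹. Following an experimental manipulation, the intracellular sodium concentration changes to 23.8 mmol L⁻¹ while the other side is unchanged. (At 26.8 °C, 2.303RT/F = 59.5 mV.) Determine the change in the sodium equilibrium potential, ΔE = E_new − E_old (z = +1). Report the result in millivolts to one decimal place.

-21.4 mV

E_old = (59.5/1)·log₁₀(119/10.4) = 62.98 mV
E_new = (59.5/1)·log₁₀(119/23.8) = 41.59 mV
ΔE = 41.59 − (62.98) = -21.39 mV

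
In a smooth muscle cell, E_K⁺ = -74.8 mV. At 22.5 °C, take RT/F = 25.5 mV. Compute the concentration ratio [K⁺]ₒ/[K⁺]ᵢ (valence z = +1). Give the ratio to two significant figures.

0.053

ln([out]/[in]) = E·z/(25.5) = -74.8 × 1 / 25.5 = -2.9333
[out]/[in] = e^(-2.9333) = 0.05322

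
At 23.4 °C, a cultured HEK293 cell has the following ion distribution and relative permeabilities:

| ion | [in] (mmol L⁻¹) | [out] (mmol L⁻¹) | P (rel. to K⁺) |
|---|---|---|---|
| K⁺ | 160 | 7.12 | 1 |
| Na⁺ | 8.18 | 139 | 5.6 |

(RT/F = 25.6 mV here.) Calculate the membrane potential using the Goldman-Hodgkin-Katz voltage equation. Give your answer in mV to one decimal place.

Vm = 25.6 · ln[(Σ P·[cation]ₒ + Σ P·[anion]ᵢ) / (Σ P·[cation]ᵢ + Σ P·[anion]ₒ)]
Numerator = 1×7.12 + 5.6×139 = 785.5
Denominator = 1×160 + 5.6×8.18 = 205.8
Vm = 25.6 · ln(3.8168) = 25.6 × (1.3394) = 34.29 mV

34.3 mV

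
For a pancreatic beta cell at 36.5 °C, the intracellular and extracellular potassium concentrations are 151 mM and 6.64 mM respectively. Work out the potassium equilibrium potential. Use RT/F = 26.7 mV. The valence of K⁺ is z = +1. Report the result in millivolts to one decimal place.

-83.4 mV

E = (26.7/z) · ln([K⁺]_out/[K⁺]_in) with z = +1.
= (26.7/1) · ln(6.64/151) = 26.70 · ln(0.04397)
= 26.70 · (-3.1242) = -83.42 mV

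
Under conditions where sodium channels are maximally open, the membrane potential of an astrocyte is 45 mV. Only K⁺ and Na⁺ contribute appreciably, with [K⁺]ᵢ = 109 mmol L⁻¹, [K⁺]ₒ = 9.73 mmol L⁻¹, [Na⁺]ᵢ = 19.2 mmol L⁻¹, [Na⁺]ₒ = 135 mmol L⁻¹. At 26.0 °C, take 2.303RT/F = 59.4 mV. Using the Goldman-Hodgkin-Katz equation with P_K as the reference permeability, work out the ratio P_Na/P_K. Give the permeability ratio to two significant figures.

Let α = P_Na/P_K. GHK: Vm = 59.4·log₁₀[(Kₒ + α·Naₒ)/(Kᵢ + α·Naᵢ)].
10^(Vm/59.4) = 10^(45.0/59.4) = 5.7224
So 5.7224·(Kᵢ + α·Naᵢ) = Kₒ + α·Naₒ → α = (5.7224·109.0 − 9.73) / (135.0 − 5.7224·19.2)
α = (623.7 − 9.73) / (135.0 − 109.9) = 614/25.13 = 24.43

24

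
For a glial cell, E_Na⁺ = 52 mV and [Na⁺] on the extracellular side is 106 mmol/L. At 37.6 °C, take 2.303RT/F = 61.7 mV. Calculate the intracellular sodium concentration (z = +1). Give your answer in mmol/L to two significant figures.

Nernst: E = (61.7/1) · log₁₀([out]/[in]), so log₁₀([out]/[in]) = 52.0 × 1 / 61.7 = 0.8428.
[out]/[in] = 10^(0.8428) = 6.963.
[in] = 106 / 6.963 = 15.22 mmol/L.

15 mmol/L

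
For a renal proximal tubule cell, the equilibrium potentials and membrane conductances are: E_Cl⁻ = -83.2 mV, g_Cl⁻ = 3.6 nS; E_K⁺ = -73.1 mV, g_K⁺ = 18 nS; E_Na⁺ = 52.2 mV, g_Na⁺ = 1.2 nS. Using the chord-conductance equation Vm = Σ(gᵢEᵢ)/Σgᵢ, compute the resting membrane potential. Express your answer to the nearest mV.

Σ gᵢEᵢ = 3.6·(-83.2) + 18·(-73.1) + 1.2·(52.2) = -1552.68
Σ gᵢ = 3.6 + 18 + 1.2 = 22.8
Vm = -1552.68 / 22.8 = -68.10 mV

-68 mV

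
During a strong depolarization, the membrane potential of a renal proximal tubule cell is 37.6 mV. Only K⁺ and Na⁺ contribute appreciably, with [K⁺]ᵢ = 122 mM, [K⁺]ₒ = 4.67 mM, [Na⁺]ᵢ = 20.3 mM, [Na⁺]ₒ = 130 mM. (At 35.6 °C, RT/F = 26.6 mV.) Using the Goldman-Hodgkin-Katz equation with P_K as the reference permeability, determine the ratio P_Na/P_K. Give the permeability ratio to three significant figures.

10.7

Let α = P_Na/P_K. GHK: Vm = 26.6·ln[(Kₒ + α·Naₒ)/(Kᵢ + α·Naᵢ)].
e^(Vm/26.6) = e^(37.6/26.6) = 4.1105
So 4.1105·(Kᵢ + α·Naᵢ) = Kₒ + α·Naₒ → α = (4.1105·122.0 − 4.67) / (130.0 − 4.1105·20.3)
α = (501.5 − 4.67) / (130.0 − 83.44) = 496.8/46.56 = 10.67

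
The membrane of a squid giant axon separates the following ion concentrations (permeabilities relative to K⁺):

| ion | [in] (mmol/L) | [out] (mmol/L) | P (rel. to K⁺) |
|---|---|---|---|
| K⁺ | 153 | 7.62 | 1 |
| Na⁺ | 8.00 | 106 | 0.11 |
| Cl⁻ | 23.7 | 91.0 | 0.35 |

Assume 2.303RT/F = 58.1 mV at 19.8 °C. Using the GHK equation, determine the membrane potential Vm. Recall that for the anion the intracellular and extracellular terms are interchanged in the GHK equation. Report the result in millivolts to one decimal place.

-48.1 mV

Vm = 58.1 · log₁₀[(Σ P·[cation]ₒ + Σ P·[anion]ᵢ) / (Σ P·[cation]ᵢ + Σ P·[anion]ₒ)]
Numerator = 1×7.62 + 0.11×106 + 0.35×23.7 = 27.58
Denominator = 1×153 + 0.11×8.00 + 0.35×91.0 = 185.7
Vm = 58.1 · log₁₀(0.14847) = 58.1 × (-0.8284) = -48.13 mV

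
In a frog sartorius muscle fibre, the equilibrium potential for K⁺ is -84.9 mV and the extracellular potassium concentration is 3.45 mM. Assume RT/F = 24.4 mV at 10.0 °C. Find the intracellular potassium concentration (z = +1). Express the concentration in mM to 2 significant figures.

110 mM

Nernst: E = (24.4/1) · ln([out]/[in]), so ln([out]/[in]) = -84.9 × 1 / 24.4 = -3.4795.
[out]/[in] = e^(-3.4795) = 0.03082.
[in] = 3.45 / 0.03082 = 111.9 mM.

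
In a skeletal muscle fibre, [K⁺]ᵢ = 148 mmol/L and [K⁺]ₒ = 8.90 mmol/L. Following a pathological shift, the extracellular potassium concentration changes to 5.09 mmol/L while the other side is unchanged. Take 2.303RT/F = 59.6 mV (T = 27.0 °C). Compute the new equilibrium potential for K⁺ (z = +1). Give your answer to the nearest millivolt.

-87 mV

After the shift: [K⁺]_out = 5.09, [K⁺]_in = 148 mmol/L.
E_new = (59.6/1)·log₁₀(5.09/148) = 59.60 · (-1.4635) = -87.23 mV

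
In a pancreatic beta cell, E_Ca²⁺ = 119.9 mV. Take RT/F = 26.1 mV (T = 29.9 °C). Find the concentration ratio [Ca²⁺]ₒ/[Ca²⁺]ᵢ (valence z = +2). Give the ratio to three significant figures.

ln([out]/[in]) = E·z/(26.1) = 119.9 × 2 / 26.1 = 9.1877
[out]/[in] = e^(9.1877) = 9777

9780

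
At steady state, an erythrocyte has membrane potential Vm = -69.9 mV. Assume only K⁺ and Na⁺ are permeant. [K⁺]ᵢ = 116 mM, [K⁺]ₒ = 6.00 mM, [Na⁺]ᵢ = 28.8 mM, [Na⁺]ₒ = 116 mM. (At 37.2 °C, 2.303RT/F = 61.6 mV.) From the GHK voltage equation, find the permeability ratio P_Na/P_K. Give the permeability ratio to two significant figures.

0.022

Let α = P_Na/P_K. GHK: Vm = 61.6·log₁₀[(Kₒ + α·Naₒ)/(Kᵢ + α·Naᵢ)].
10^(Vm/61.6) = 10^(-69.9/61.6) = 0.073326
So 0.073326·(Kᵢ + α·Naᵢ) = Kₒ + α·Naₒ → α = (0.073326·116.0 − 6.0) / (116.0 − 0.073326·28.8)
α = (8.506 − 6.0) / (116.0 − 2.112) = 2.506/113.9 = 0.022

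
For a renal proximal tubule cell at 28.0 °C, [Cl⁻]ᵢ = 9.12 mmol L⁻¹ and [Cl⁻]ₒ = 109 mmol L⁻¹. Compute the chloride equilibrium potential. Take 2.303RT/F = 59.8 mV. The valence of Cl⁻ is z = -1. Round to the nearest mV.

E = (59.8/z) · log₁₀([Cl⁻]_out/[Cl⁻]_in) with z = -1.
For an anion, dividing by z = -1 reverses the sign.
= (59.8/-1) · log₁₀(109/9.12) = -59.80 · log₁₀(11.95)
= -59.80 · (1.0774) = -64.43 mV

-64 mV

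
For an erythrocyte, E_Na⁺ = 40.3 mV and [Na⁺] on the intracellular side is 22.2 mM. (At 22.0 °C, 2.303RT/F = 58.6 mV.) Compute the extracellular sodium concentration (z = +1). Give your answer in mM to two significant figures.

Nernst: E = (58.6/1) · log₁₀([out]/[in]), so log₁₀([out]/[in]) = 40.3 × 1 / 58.6 = 0.6877.
[out]/[in] = 10^(0.6877) = 4.872.
[out] = 4.872 × 22.2 = 108.2 mM.

110 mM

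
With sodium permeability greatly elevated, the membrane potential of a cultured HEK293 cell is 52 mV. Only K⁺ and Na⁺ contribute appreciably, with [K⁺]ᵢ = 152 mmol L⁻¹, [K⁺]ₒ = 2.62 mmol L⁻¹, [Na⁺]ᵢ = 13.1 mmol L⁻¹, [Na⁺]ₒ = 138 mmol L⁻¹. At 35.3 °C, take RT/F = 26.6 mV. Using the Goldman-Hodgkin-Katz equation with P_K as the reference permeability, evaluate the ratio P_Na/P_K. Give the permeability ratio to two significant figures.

Let α = P_Na/P_K. GHK: Vm = 26.6·ln[(Kₒ + α·Naₒ)/(Kᵢ + α·Naᵢ)].
e^(Vm/26.6) = e^(52.0/26.6) = 7.0631
So 7.0631·(Kᵢ + α·Naᵢ) = Kₒ + α·Naₒ → α = (7.0631·152.0 − 2.62) / (138.0 − 7.0631·13.1)
α = (1074 − 2.62) / (138.0 − 92.53) = 1071/45.47 = 23.55

24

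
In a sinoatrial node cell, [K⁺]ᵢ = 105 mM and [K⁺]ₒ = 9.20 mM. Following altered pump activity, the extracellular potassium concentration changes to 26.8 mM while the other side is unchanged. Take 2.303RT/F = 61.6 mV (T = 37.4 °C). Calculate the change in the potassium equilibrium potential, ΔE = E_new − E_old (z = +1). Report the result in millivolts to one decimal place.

E_old = (61.6/1)·log₁₀(9.20/105) = -65.14 mV
E_new = (61.6/1)·log₁₀(26.8/105) = -36.53 mV
ΔE = -36.53 − (-65.14) = 28.60 mV

28.6 mV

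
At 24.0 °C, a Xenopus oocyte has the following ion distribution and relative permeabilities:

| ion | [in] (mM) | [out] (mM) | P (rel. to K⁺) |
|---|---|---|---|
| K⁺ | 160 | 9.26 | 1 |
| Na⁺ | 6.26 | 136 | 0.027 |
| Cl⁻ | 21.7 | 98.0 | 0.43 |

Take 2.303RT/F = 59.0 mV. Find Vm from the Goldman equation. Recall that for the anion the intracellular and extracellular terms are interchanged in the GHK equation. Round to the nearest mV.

-57 mV

Vm = 59.0 · log₁₀[(Σ P·[cation]ₒ + Σ P·[anion]ᵢ) / (Σ P·[cation]ᵢ + Σ P·[anion]ₒ)]
Numerator = 1×9.26 + 0.027×136 + 0.43×21.7 = 22.26
Denominator = 1×160 + 0.027×6.26 + 0.43×98.0 = 202.3
Vm = 59.0 · log₁₀(0.11004) = 59.0 × (-0.9584) = -56.55 mV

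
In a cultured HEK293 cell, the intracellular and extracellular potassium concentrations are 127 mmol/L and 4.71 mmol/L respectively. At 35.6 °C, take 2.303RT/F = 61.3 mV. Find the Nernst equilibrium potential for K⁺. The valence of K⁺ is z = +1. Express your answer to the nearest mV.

E = (61.3/z) · log₁₀([K⁺]_out/[K⁺]_in) with z = +1.
= (61.3/1) · log₁₀(4.71/127) = 61.30 · log₁₀(0.03709)
= 61.30 · (-1.4308) = -87.71 mV

-88 mV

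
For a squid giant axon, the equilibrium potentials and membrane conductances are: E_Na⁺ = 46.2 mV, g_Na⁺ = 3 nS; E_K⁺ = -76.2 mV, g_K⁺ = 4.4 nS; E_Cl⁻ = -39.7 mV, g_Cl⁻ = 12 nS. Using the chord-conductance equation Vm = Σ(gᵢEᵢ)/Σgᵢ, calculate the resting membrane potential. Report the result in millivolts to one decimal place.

-34.7 mV

Σ gᵢEᵢ = 3·(46.2) + 4.4·(-76.2) + 12·(-39.7) = -673.08
Σ gᵢ = 3 + 4.4 + 12 = 19.4
Vm = -673.08 / 19.4 = -34.69 mV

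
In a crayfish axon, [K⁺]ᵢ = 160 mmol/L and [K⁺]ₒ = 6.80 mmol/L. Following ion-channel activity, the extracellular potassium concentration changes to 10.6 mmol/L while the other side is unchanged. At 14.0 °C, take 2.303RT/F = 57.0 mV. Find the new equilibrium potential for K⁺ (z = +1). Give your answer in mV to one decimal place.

After the shift: [K⁺]_out = 10.6, [K⁺]_in = 160 mmol/L.
E_new = (57.0/1)·log₁₀(10.6/160) = 57.00 · (-1.1788) = -67.19 mV

-67.2 mV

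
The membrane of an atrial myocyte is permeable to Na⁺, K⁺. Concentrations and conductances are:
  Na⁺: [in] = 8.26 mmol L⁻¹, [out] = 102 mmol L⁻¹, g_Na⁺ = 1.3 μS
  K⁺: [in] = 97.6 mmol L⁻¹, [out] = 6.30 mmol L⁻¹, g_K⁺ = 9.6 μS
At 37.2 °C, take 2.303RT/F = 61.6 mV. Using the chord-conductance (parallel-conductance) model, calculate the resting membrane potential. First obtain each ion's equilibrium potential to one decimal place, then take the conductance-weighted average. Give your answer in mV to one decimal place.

-56.5 mV

E_Na⁺ = (61.6/1)·log₁₀(102/8.26) = 67.2 mV
E_K⁺ = (61.6/1)·log₁₀(6.30/97.6) = -73.3 mV
Vm = (Σ gᵢEᵢ)/(Σ gᵢ) = (1.3·67.2 + 9.6·-73.3) / (1.3 + 9.6)
= -616.32 / 10.9 = -56.54 mV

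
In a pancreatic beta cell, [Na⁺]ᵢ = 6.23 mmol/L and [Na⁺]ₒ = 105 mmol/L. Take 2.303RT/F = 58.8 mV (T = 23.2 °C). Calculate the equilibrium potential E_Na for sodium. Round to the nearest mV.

E = (58.8/z) · log₁₀([Na⁺]_out/[Na⁺]_in) with z = +1.
= (58.8/1) · log₁₀(105/6.23) = 58.80 · log₁₀(16.85)
= 58.80 · (1.2267) = 72.13 mV

72 mV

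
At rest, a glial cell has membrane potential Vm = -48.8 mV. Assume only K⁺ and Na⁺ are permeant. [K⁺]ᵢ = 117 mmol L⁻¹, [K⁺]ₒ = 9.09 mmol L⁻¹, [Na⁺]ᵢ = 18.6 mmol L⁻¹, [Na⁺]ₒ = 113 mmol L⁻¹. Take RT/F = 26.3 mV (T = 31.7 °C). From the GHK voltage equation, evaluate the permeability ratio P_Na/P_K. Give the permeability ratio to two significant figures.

Let α = P_Na/P_K. GHK: Vm = 26.3·ln[(Kₒ + α·Naₒ)/(Kᵢ + α·Naᵢ)].
e^(Vm/26.3) = e^(-48.8/26.3) = 0.15637
So 0.15637·(Kᵢ + α·Naᵢ) = Kₒ + α·Naₒ → α = (0.15637·117.0 − 9.09) / (113.0 − 0.15637·18.6)
α = (18.3 − 9.09) / (113.0 − 2.909) = 9.206/110.1 = 0.08362

0.084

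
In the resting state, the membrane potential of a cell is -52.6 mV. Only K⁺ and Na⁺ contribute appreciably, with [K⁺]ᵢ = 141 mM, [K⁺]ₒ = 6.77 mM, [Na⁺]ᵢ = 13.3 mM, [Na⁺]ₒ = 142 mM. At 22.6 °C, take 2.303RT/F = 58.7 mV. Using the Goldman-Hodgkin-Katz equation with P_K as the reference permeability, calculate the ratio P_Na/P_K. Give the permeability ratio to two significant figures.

0.079

Let α = P_Na/P_K. GHK: Vm = 58.7·log₁₀[(Kₒ + α·Naₒ)/(Kᵢ + α·Naᵢ)].
10^(Vm/58.7) = 10^(-52.6/58.7) = 0.12703
So 0.12703·(Kᵢ + α·Naᵢ) = Kₒ + α·Naₒ → α = (0.12703·141.0 − 6.77) / (142.0 − 0.12703·13.3)
α = (17.91 − 6.77) / (142.0 − 1.69) = 11.14/140.3 = 0.07941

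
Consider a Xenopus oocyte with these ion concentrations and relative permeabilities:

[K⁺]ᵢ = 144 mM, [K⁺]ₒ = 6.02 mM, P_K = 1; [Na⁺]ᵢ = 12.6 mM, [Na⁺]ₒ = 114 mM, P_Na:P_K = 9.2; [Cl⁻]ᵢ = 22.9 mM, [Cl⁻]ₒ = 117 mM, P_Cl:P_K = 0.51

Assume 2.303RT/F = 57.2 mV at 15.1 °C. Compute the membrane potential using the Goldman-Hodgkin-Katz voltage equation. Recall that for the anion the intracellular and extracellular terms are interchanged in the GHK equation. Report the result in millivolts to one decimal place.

29.9 mV

Vm = 57.2 · log₁₀[(Σ P·[cation]ₒ + Σ P·[anion]ᵢ) / (Σ P·[cation]ᵢ + Σ P·[anion]ₒ)]
Numerator = 1×6.02 + 9.2×114 + 0.51×22.9 = 1066
Denominator = 1×144 + 9.2×12.6 + 0.51×117 = 319.6
Vm = 57.2 · log₁₀(3.3371) = 57.2 × (0.5234) = 29.94 mV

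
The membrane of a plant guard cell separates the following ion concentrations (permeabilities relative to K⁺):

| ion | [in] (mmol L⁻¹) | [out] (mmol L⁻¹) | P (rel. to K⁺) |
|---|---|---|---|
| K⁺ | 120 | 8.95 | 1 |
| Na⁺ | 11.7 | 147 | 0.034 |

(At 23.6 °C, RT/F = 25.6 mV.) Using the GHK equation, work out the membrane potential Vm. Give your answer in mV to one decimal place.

-55.2 mV

Vm = 25.6 · ln[(Σ P·[cation]ₒ + Σ P·[anion]ᵢ) / (Σ P·[cation]ᵢ + Σ P·[anion]ₒ)]
Numerator = 1×8.95 + 0.034×147 = 13.95
Denominator = 1×120 + 0.034×11.7 = 120.4
Vm = 25.6 · ln(0.11585) = 25.6 × (-2.1555) = -55.18 mV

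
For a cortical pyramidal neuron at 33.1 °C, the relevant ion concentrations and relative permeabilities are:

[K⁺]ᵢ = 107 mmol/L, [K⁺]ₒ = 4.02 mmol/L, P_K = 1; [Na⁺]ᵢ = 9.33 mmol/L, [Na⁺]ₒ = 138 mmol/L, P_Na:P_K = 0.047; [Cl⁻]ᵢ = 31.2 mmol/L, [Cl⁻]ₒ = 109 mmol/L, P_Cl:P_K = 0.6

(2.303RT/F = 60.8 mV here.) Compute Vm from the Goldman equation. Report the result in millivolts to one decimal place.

-46.9 mV

Vm = 60.8 · log₁₀[(Σ P·[cation]ₒ + Σ P·[anion]ᵢ) / (Σ P·[cation]ᵢ + Σ P·[anion]ₒ)]
Numerator = 1×4.02 + 0.047×138 + 0.6×31.2 = 29.23
Denominator = 1×107 + 0.047×9.33 + 0.6×109 = 172.8
Vm = 60.8 · log₁₀(0.16909) = 60.8 × (-0.7719) = -46.93 mV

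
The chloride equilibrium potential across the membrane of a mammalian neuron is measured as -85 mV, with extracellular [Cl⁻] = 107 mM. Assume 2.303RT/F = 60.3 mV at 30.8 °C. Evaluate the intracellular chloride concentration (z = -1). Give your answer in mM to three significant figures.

4.17 mM

Nernst: E = (60.3/-1) · log₁₀([out]/[in]), so log₁₀([out]/[in]) = -85.0 × -1 / 60.3 = 1.4096.
[out]/[in] = 10^(1.4096) = 25.68.
[in] = 107 / 25.68 = 4.166 mM.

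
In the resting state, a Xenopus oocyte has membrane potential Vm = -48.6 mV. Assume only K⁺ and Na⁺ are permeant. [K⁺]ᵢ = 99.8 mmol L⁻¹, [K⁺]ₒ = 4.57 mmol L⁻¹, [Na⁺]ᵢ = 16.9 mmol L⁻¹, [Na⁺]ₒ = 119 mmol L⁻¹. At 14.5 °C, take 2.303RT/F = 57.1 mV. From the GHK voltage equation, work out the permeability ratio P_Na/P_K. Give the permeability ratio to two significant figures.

0.081

Let α = P_Na/P_K. GHK: Vm = 57.1·log₁₀[(Kₒ + α·Naₒ)/(Kᵢ + α·Naᵢ)].
10^(Vm/57.1) = 10^(-48.6/57.1) = 0.14088
So 0.14088·(Kᵢ + α·Naᵢ) = Kₒ + α·Naₒ → α = (0.14088·99.8 − 4.57) / (119.0 − 0.14088·16.9)
α = (14.06 − 4.57) / (119.0 − 2.381) = 9.49/116.6 = 0.08138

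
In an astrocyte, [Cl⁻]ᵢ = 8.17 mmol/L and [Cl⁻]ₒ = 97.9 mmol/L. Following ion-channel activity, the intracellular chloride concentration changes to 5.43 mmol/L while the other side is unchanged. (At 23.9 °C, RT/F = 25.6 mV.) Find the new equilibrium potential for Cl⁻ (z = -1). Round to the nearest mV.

After the shift: [Cl⁻]_out = 97.9, [Cl⁻]_in = 5.43 mmol/L.
E_new = (25.6/-1)·ln(97.9/5.43) = -25.60 · (2.8920) = -74.04 mV

-74 mV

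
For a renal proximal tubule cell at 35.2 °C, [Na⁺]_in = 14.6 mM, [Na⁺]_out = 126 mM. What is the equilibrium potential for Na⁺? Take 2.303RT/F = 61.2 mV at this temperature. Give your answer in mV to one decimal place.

E = (61.2/z) · log₁₀([Na⁺]_out/[Na⁺]_in) with z = +1.
= (61.2/1) · log₁₀(126/14.6) = 61.20 · log₁₀(8.63)
= 61.20 · (0.9360) = 57.28 mV

57.3 mV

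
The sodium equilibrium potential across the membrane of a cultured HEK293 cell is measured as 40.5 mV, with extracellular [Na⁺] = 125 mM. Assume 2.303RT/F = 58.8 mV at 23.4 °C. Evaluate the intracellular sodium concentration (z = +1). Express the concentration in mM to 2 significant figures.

Nernst: E = (58.8/1) · log₁₀([out]/[in]), so log₁₀([out]/[in]) = 40.5 × 1 / 58.8 = 0.6888.
[out]/[in] = 10^(0.6888) = 4.884.
[in] = 125 / 4.884 = 25.59 mM.

26 mM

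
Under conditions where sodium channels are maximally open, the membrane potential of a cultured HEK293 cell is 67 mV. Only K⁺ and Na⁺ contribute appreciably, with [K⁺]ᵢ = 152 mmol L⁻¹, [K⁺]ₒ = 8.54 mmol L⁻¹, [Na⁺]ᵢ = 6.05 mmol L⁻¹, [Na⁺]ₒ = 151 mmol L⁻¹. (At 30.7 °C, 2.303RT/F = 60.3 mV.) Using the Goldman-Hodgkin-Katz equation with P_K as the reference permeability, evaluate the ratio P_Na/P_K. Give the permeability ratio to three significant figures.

26.8

Let α = P_Na/P_K. GHK: Vm = 60.3·log₁₀[(Kₒ + α·Naₒ)/(Kᵢ + α·Naᵢ)].
10^(Vm/60.3) = 10^(67.0/60.3) = 12.915
So 12.915·(Kᵢ + α·Naᵢ) = Kₒ + α·Naₒ → α = (12.915·152.0 − 8.54) / (151.0 − 12.915·6.05)
α = (1963 − 8.54) / (151.0 − 78.14) = 1955/72.86 = 26.83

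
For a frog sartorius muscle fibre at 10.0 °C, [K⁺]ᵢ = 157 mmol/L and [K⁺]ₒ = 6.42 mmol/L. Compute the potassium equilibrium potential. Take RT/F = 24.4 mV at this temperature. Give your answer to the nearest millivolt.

E = (24.4/z) · ln([K⁺]_out/[K⁺]_in) with z = +1.
= (24.4/1) · ln(6.42/157) = 24.40 · ln(0.04089)
= 24.40 · (-3.1968) = -78.00 mV

-78 mV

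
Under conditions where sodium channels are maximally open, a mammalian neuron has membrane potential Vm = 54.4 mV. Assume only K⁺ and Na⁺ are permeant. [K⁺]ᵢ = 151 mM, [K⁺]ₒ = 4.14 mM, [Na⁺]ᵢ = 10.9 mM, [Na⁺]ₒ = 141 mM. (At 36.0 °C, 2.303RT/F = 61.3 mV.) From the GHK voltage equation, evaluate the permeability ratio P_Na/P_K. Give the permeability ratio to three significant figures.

Let α = P_Na/P_K. GHK: Vm = 61.3·log₁₀[(Kₒ + α·Naₒ)/(Kᵢ + α·Naᵢ)].
10^(Vm/61.3) = 10^(54.4/61.3) = 7.7168
So 7.7168·(Kᵢ + α·Naᵢ) = Kₒ + α·Naₒ → α = (7.7168·151.0 − 4.14) / (141.0 − 7.7168·10.9)
α = (1165 − 4.14) / (141.0 − 84.11) = 1161/56.89 = 20.41

20.4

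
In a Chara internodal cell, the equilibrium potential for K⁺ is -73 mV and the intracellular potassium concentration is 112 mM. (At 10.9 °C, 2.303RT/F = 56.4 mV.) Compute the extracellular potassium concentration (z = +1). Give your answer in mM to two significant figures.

Nernst: E = (56.4/1) · log₁₀([out]/[in]), so log₁₀([out]/[in]) = -73.0 × 1 / 56.4 = -1.2943.
[out]/[in] = 10^(-1.2943) = 0.05078.
[out] = 0.05078 × 112 = 5.687 mM.

5.7 mM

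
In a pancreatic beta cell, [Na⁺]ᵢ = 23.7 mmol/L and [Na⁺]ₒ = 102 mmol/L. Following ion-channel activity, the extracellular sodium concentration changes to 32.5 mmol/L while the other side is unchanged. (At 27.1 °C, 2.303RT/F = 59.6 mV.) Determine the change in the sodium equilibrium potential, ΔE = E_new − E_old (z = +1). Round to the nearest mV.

-30 mV

E_old = (59.6/1)·log₁₀(102/23.7) = 37.78 mV
E_new = (59.6/1)·log₁₀(32.5/23.7) = 8.17 mV
ΔE = 8.17 − (37.78) = -29.60 mV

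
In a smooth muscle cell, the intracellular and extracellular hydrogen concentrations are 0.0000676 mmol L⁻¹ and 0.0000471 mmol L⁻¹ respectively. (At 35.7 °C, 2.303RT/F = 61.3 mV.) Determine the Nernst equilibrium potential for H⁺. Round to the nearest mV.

-10 mV

E = (61.3/z) · log₁₀([H⁺]_out/[H⁺]_in) with z = +1.
= (61.3/1) · log₁₀(0.0000471/0.0000676) = 61.30 · log₁₀(0.6967)
= 61.30 · (-0.1569) = -9.62 mV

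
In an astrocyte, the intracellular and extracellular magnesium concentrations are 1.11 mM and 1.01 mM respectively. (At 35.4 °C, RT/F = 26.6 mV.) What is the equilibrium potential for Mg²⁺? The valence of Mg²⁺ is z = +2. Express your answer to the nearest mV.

E = (26.6/z) · ln([Mg²⁺]_out/[Mg²⁺]_in) with z = +2.
= (26.6/2) · ln(1.01/1.11) = 13.30 · ln(0.9099)
= 13.30 · (-0.0944) = -1.26 mV

-1 mV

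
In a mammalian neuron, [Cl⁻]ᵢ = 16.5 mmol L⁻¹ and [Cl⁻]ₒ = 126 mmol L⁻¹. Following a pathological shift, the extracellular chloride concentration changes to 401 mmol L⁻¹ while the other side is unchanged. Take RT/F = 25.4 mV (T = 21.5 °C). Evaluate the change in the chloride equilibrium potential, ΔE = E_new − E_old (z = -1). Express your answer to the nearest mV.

E_old = (25.4/-1)·ln(126/16.5) = -51.64 mV
E_new = (25.4/-1)·ln(401/16.5) = -81.04 mV
ΔE = -81.04 − (-51.64) = -29.41 mV

-29 mV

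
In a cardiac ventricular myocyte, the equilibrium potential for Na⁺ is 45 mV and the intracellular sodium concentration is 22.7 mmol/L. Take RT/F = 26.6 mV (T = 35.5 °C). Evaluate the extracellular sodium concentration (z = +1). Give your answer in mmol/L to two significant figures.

Nernst: E = (26.6/1) · ln([out]/[in]), so ln([out]/[in]) = 45.0 × 1 / 26.6 = 1.6917.
[out]/[in] = e^(1.6917) = 5.429.
[out] = 5.429 × 22.7 = 123.2 mmol/L.

120 mmol/L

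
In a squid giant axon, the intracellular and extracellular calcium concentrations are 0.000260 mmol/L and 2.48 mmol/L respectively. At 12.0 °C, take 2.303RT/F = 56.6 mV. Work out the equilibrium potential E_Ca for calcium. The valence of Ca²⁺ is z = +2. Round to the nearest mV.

113 mV

E = (56.6/z) · log₁₀([Ca²⁺]_out/[Ca²⁺]_in) with z = +2.
= (56.6/2) · log₁₀(2.48/0.000260) = 28.30 · log₁₀(9538)
= 28.30 · (3.9795) = 112.62 mV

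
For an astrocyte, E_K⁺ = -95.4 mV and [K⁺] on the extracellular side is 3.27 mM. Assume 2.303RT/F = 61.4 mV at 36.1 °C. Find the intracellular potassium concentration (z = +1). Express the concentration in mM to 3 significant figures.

Nernst: E = (61.4/1) · log₁₀([out]/[in]), so log₁₀([out]/[in]) = -95.4 × 1 / 61.4 = -1.5537.
[out]/[in] = 10^(-1.5537) = 0.02794.
[in] = 3.27 / 0.02794 = 117 mM.

117 mM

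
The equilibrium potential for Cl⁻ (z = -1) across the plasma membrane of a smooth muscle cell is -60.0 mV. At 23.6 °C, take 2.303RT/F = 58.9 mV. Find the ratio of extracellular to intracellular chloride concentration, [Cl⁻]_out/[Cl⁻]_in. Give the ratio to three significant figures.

log₁₀([out]/[in]) = E·z/(58.9) = -60.0 × -1 / 58.9 = 1.0187
[out]/[in] = 10^(1.0187) = 10.44

10.4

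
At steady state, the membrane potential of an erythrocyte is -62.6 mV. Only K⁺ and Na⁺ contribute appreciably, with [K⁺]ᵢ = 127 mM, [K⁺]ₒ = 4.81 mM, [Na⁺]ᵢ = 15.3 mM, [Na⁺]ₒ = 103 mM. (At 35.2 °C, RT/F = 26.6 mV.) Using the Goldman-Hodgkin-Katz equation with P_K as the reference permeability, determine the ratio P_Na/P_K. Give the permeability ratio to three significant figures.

Let α = P_Na/P_K. GHK: Vm = 26.6·ln[(Kₒ + α·Naₒ)/(Kᵢ + α·Naᵢ)].
e^(Vm/26.6) = e^(-62.6/26.6) = 0.095047
So 0.095047·(Kᵢ + α·Naᵢ) = Kₒ + α·Naₒ → α = (0.095047·127.0 − 4.81) / (103.0 − 0.095047·15.3)
α = (12.07 − 4.81) / (103.0 − 1.454) = 7.261/101.5 = 0.0715

0.0715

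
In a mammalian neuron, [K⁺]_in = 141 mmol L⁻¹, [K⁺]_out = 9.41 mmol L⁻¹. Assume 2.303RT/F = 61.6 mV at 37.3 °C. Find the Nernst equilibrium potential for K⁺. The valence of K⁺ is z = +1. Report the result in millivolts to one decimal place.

-72.4 mV

E = (61.6/z) · log₁₀([K⁺]_out/[K⁺]_in) with z = +1.
= (61.6/1) · log₁₀(9.41/141) = 61.60 · log₁₀(0.06674)
= 61.60 · (-1.1756) = -72.42 mV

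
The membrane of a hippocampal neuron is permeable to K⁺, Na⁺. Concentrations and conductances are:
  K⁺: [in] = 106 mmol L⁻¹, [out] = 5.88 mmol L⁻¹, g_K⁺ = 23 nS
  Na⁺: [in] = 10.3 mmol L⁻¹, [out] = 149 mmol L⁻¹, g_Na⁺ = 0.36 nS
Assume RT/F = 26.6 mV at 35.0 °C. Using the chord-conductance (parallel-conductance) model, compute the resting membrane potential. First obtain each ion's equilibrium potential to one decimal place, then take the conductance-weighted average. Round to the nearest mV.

-75 mV

E_K⁺ = (26.6/1)·ln(5.88/106) = -76.9 mV
E_Na⁺ = (26.6/1)·ln(149/10.3) = 71.1 mV
Vm = (Σ gᵢEᵢ)/(Σ gᵢ) = (23·-76.9 + 0.36·71.1) / (23 + 0.36)
= -1743.10 / 23.36 = -74.62 mV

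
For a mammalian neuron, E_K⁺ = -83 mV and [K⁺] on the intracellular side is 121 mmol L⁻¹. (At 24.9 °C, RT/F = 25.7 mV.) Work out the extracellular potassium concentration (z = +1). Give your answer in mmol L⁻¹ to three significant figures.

Nernst: E = (25.7/1) · ln([out]/[in]), so ln([out]/[in]) = -83.0 × 1 / 25.7 = -3.2296.
[out]/[in] = e^(-3.2296) = 0.03957.
[out] = 0.03957 × 121 = 4.789 mmol L⁻¹.

4.79 mmol L⁻¹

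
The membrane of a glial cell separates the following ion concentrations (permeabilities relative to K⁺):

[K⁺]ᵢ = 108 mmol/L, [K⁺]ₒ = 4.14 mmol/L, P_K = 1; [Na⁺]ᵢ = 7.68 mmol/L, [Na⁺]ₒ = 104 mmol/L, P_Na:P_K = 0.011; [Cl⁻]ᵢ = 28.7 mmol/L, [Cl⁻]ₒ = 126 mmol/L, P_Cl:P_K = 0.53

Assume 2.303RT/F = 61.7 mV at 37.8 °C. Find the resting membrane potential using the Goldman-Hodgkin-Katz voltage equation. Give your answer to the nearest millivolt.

-57 mV

Vm = 61.7 · log₁₀[(Σ P·[cation]ₒ + Σ P·[anion]ᵢ) / (Σ P·[cation]ᵢ + Σ P·[anion]ₒ)]
Numerator = 1×4.14 + 0.011×104 + 0.53×28.7 = 20.5
Denominator = 1×108 + 0.011×7.68 + 0.53×126 = 174.9
Vm = 61.7 · log₁₀(0.11721) = 61.7 × (-0.9311) = -57.45 mV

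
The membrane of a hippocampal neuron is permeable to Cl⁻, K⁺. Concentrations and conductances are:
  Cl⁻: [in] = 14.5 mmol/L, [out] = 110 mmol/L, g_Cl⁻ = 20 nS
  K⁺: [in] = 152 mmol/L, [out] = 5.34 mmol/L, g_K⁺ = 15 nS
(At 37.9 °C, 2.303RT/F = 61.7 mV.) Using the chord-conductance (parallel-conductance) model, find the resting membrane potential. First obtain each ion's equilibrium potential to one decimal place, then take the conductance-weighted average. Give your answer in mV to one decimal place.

E_Cl⁻ = (61.7/-1)·log₁₀(110/14.5) = -54.3 mV
E_K⁺ = (61.7/1)·log₁₀(5.34/152) = -89.7 mV
Vm = (Σ gᵢEᵢ)/(Σ gᵢ) = (20·-54.3 + 15·-89.7) / (20 + 15)
= -2431.50 / 35 = -69.47 mV

-69.5 mV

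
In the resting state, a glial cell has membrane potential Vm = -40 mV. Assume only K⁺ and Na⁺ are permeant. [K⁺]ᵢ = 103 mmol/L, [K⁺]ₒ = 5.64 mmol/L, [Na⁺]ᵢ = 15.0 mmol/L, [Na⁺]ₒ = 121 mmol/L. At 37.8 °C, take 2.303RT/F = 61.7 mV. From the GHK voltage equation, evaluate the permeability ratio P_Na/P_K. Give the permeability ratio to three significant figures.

0.149

Let α = P_Na/P_K. GHK: Vm = 61.7·log₁₀[(Kₒ + α·Naₒ)/(Kᵢ + α·Naᵢ)].
10^(Vm/61.7) = 10^(-40.0/61.7) = 0.22475
So 0.22475·(Kᵢ + α·Naᵢ) = Kₒ + α·Naₒ → α = (0.22475·103.0 − 5.64) / (121.0 − 0.22475·15.0)
α = (23.15 − 5.64) / (121.0 − 3.371) = 17.51/117.6 = 0.1489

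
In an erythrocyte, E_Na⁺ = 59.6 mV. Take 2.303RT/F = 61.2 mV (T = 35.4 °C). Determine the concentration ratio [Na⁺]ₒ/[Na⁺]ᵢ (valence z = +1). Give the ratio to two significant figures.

log₁₀([out]/[in]) = E·z/(61.2) = 59.6 × 1 / 61.2 = 0.9739
[out]/[in] = 10^(0.9739) = 9.416

9.4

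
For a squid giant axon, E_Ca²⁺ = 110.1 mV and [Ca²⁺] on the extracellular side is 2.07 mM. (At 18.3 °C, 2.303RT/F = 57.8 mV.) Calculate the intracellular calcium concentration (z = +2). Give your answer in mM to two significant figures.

Nernst: E = (57.8/2) · log₁₀([out]/[in]), so log₁₀([out]/[in]) = 110.1 × 2 / 57.8 = 3.8097.
[out]/[in] = 10^(3.8097) = 6452.
[in] = 2.07 / 6452 = 0.0003208 mM.

0.00032 mM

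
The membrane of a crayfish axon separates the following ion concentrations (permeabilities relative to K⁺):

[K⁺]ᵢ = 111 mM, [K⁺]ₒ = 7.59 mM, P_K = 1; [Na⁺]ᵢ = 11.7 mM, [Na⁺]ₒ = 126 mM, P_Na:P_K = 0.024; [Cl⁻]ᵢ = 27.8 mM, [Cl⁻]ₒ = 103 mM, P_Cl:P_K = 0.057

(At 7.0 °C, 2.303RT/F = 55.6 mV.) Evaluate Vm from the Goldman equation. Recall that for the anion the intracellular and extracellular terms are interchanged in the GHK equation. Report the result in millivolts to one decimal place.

-54.6 mV

Vm = 55.6 · log₁₀[(Σ P·[cation]ₒ + Σ P·[anion]ᵢ) / (Σ P·[cation]ᵢ + Σ P·[anion]ₒ)]
Numerator = 1×7.59 + 0.024×126 + 0.057×27.8 = 12.2
Denominator = 1×111 + 0.024×11.7 + 0.057×103 = 117.2
Vm = 55.6 · log₁₀(0.10413) = 55.6 × (-0.9824) = -54.62 mV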